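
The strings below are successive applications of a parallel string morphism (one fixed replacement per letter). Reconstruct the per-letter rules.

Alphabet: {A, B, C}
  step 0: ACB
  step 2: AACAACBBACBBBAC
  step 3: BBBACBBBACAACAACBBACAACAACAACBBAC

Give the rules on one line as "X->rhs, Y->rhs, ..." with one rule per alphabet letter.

  step 2 ⇒ step 3: AACAACBBACBBBAC ⇒ B·B·BAC·B·B·BAC·AAC·AAC·B·BAC·AAC·AAC·AAC·B·BAC
    A ↦ B
    B ↦ AAC
    C ↦ BAC

A->B, B->AAC, C->BAC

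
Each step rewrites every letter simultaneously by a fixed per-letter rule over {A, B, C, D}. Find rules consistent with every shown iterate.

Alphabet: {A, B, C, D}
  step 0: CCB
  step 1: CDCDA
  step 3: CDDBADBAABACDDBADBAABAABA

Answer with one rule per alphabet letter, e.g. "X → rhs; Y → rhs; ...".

  step 0 ⇒ step 1: CCB ⇒ CD·CD·A
    B ↦ A
    C ↦ CD
    A ↦ BA  (constrained at step 1)
    D ↦ DBA  (constrained at step 1)

A->BA, B->A, C->CD, D->DBA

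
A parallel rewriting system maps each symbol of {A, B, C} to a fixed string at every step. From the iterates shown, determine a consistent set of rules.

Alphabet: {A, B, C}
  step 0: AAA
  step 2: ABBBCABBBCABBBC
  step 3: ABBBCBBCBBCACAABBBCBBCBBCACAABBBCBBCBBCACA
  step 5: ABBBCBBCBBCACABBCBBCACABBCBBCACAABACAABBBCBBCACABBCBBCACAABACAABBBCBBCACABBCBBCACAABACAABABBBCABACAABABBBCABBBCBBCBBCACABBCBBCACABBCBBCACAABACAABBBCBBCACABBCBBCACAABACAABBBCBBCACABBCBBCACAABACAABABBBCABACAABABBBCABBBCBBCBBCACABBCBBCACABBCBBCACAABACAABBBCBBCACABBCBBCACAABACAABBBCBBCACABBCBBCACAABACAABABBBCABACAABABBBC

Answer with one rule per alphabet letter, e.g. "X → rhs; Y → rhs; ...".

  step 2 ⇒ step 3: ABBBCABBBCABBBC ⇒ AB·BBC·BBC·BBC·ACA·AB·BBC·BBC·BBC·ACA·AB·BBC·BBC·BBC·ACA
    A ↦ AB
    B ↦ BBC
    C ↦ ACA

A->AB, B->BBC, C->ACA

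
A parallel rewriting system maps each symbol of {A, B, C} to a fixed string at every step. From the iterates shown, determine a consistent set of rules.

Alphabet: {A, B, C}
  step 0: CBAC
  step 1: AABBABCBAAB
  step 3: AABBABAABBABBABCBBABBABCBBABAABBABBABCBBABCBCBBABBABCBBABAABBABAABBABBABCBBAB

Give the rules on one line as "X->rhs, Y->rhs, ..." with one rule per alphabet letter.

A->CB, B->BAB, C->AAB

  step 0 ⇒ step 1: CBAC ⇒ AAB·BAB·CB·AAB
    A ↦ CB
    B ↦ BAB
    C ↦ AAB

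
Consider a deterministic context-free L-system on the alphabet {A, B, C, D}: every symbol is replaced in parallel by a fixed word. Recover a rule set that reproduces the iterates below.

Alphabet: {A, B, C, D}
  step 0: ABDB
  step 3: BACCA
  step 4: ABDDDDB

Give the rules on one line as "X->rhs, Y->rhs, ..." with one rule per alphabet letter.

  step 3 ⇒ step 4: BACCA ⇒ A·B·DD·DD·B
    A ↦ B
    B ↦ A
    C ↦ DD
    D ↦ C  (constrained at step 0)

A->B, B->A, C->DD, D->C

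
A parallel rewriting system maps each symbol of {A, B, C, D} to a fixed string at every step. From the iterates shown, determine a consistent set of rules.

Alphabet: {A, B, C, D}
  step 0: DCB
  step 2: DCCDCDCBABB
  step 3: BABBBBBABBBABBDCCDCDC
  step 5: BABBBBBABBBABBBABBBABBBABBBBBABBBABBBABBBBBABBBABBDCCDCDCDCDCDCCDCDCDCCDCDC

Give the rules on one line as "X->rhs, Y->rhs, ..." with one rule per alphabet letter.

A->C, B->DC, C->BB, D->BA

  step 2 ⇒ step 3: DCCDCDCBABB ⇒ BA·BB·BB·BA·BB·BA·BB·DC·C·DC·DC
    A ↦ C
    B ↦ DC
    C ↦ BB
    D ↦ BA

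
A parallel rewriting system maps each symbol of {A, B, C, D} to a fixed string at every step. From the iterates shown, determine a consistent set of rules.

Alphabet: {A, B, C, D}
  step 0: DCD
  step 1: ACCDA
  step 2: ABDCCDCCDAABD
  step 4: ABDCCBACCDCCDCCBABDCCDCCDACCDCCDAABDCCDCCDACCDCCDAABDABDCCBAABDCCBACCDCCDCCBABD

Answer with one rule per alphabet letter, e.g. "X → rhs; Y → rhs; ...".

A->ABD, B->CCB, C->CCD, D->A

  step 1 ⇒ step 2: ACCDA ⇒ ABD·CCD·CCD·A·ABD
    A ↦ ABD
    C ↦ CCD
    D ↦ A
    B ↦ CCB  (constrained at step 2)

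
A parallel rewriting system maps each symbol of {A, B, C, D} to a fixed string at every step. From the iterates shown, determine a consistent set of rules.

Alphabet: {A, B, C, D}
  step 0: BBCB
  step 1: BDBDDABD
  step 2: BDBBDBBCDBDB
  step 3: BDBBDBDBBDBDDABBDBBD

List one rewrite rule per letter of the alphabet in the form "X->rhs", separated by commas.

  step 2 ⇒ step 3: BDBBDBBCDBDB ⇒ BD·B·BD·BD·B·BD·BD·DA·B·BD·B·BD
    B ↦ BD
    C ↦ DA
    D ↦ B
  step 1 ⇒ step 2: BDBDDABD ⇒ BD·B·BD·B·B·CD·BD·B
    A ↦ CD

A->CD, B->BD, C->DA, D->B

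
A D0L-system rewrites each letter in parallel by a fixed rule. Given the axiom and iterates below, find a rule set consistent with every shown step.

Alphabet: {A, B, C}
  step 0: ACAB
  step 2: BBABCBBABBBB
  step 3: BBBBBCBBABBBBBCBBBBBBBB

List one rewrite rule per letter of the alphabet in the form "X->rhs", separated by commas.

  step 2 ⇒ step 3: BBABCBBABBBB ⇒ BB·BB·BC·BB·A·BB·BB·BC·BB·BB·BB·BB
    A ↦ BC
    B ↦ BB
    C ↦ A

A->BC, B->BB, C->A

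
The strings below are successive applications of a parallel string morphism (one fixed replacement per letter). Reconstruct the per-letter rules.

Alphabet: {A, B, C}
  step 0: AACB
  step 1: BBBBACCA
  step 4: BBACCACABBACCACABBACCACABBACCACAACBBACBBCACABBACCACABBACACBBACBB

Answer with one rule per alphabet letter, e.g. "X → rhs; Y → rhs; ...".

A->BB, B->CA, C->AC

  step 0 ⇒ step 1: AACB ⇒ BB·BB·AC·CA
    A ↦ BB
    B ↦ CA
    C ↦ AC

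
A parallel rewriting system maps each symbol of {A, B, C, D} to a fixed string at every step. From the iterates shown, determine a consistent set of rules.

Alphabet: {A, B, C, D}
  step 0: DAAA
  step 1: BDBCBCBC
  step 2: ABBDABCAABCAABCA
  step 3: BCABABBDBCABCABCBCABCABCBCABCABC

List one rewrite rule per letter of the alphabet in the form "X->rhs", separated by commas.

A->BC, B->AB, C->CA, D->BD

  step 2 ⇒ step 3: ABBDABCAABCAABCA ⇒ BC·AB·AB·BD·BC·AB·CA·BC·BC·AB·CA·BC·BC·AB·CA·BC
    A ↦ BC
    B ↦ AB
    C ↦ CA
    D ↦ BD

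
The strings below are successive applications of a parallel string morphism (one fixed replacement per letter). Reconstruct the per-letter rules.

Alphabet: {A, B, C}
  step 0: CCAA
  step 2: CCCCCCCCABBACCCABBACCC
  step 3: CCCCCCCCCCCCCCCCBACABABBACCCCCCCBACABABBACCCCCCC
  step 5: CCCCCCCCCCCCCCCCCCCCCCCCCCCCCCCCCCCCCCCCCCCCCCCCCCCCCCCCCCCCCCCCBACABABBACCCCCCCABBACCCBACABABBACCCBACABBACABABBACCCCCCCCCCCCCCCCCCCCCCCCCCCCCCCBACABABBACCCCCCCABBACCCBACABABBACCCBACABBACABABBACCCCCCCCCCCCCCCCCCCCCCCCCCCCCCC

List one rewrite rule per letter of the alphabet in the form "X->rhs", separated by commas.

  step 2 ⇒ step 3: CCCCCCCCABBACCCABBACCC ⇒ CC·CC·CC·CC·CC·CC·CC·CC·BAC·AB·AB·BAC·CC·CC·CC·BAC·AB·AB·BAC·CC·CC·CC
    A ↦ BAC
    B ↦ AB
    C ↦ CC

A->BAC, B->AB, C->CC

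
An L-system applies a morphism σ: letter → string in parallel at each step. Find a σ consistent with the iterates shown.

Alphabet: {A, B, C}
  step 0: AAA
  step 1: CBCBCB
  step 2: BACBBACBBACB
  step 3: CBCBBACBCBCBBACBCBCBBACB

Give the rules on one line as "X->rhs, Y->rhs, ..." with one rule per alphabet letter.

  step 2 ⇒ step 3: BACBBACBBACB ⇒ CB·CB·BA·CB·CB·CB·BA·CB·CB·CB·BA·CB
    A ↦ CB
    B ↦ CB
    C ↦ BA

A->CB, B->CB, C->BA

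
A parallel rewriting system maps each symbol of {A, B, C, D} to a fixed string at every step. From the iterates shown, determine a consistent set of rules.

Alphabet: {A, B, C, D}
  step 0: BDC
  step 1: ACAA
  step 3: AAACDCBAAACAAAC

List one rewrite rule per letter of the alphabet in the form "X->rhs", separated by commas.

A->DCB, B->AC, C->A, D->A

  step 0 ⇒ step 1: BDC ⇒ AC·A·A
    B ↦ AC
    C ↦ A
    D ↦ A
    A ↦ DCB  (constrained at step 1)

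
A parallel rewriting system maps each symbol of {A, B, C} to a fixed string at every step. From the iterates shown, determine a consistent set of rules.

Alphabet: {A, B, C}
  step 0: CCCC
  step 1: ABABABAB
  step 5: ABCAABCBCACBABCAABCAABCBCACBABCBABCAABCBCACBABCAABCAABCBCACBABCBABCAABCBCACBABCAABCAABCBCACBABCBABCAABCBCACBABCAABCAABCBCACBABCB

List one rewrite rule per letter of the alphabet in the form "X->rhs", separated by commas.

  step 0 ⇒ step 1: CCCC ⇒ AB·AB·AB·AB
    C ↦ AB
    A ↦ CA  (constrained at step 1)
    B ↦ CB  (constrained at step 1)

A->CA, B->CB, C->AB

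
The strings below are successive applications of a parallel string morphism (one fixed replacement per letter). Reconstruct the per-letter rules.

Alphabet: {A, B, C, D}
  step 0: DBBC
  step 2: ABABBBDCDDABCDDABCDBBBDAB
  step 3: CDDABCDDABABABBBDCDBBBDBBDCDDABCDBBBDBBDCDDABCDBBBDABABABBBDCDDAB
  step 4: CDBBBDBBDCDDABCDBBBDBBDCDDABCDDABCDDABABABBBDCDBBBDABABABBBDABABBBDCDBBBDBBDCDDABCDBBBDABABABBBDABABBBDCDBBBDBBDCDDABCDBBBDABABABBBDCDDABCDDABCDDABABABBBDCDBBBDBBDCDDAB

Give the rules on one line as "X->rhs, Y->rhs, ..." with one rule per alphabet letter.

  step 3 ⇒ step 4: CDDABCDDABABABBBDCDBBBDBBDCDDABCDBBBDBBDCDDABCDBBBDABABABBBDCDDAB ⇒ CDB·BBD·BBD·CDD·AB·CDB·BBD·BBD·CDD·AB·CDD·AB·CDD·AB·AB·AB·BBD·CDB·BBD·AB·AB·AB·BBD·AB·AB·BBD·CDB·BBD·BBD·CDD·AB·CDB·BBD·AB·AB·AB·BBD·AB·AB·BBD·CDB·BBD·BBD·CDD·AB·CDB·BBD·AB·AB·AB·BBD·CDD·AB·CDD·AB·CDD·AB·AB·AB·BBD·CDB·BBD·BBD·CDD·AB
    A ↦ CDD
    B ↦ AB
    C ↦ CDB
    D ↦ BBD

A->CDD, B->AB, C->CDB, D->BBD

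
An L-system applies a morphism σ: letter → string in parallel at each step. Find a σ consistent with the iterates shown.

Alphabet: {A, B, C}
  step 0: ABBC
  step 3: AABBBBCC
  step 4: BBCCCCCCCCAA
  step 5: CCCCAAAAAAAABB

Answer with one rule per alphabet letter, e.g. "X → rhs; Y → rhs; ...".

A->B, B->CC, C->A

  step 4 ⇒ step 5: BBCCCCCCCCAA ⇒ CC·CC·A·A·A·A·A·A·A·A·B·B
    A ↦ B
    B ↦ CC
    C ↦ A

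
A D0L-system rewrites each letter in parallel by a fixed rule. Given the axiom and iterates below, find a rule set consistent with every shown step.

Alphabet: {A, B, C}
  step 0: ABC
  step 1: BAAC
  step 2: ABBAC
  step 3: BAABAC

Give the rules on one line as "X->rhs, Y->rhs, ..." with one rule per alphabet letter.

  step 2 ⇒ step 3: ABBAC ⇒ B·A·A·B·AC
    A ↦ B
    B ↦ A
    C ↦ AC

A->B, B->A, C->AC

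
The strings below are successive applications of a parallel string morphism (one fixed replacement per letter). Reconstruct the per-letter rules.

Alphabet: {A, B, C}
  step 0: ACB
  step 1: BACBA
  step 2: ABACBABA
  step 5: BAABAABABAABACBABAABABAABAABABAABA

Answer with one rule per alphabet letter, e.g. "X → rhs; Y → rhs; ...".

  step 1 ⇒ step 2: BACBA ⇒ A·BA·CB·A·BA
    A ↦ BA
    B ↦ A
    C ↦ CB

A->BA, B->A, C->CB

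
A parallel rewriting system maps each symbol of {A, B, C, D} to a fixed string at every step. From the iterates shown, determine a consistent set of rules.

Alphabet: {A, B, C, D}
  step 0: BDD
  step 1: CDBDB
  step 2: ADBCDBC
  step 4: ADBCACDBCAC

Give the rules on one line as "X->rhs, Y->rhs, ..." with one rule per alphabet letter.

  step 1 ⇒ step 2: CDBDB ⇒ A·DB·C·DB·C
    B ↦ C
    C ↦ A
    D ↦ DB
    A ↦ C  (constrained at step 2)

A->C, B->C, C->A, D->DB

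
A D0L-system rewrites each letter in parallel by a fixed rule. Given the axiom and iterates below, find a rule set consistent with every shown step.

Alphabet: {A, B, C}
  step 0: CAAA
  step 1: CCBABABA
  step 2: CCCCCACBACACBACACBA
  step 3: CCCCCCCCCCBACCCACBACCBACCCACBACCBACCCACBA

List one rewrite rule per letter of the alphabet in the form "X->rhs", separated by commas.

A->BA, B->CAC, C->CC

  step 2 ⇒ step 3: CCCCCACBACACBACACBA ⇒ CC·CC·CC·CC·CC·BA·CC·CAC·BA·CC·BA·CC·CAC·BA·CC·BA·CC·CAC·BA
    A ↦ BA
    B ↦ CAC
    C ↦ CC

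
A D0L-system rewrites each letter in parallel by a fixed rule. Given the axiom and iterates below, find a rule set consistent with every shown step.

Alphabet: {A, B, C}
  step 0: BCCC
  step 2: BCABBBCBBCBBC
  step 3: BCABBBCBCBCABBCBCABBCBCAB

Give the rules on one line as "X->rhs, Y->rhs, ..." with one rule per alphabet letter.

A->B, B->BC, C->AB

  step 2 ⇒ step 3: BCABBBCBBCBBC ⇒ BC·AB·B·BC·BC·BC·AB·BC·BC·AB·BC·BC·AB
    A ↦ B
    B ↦ BC
    C ↦ AB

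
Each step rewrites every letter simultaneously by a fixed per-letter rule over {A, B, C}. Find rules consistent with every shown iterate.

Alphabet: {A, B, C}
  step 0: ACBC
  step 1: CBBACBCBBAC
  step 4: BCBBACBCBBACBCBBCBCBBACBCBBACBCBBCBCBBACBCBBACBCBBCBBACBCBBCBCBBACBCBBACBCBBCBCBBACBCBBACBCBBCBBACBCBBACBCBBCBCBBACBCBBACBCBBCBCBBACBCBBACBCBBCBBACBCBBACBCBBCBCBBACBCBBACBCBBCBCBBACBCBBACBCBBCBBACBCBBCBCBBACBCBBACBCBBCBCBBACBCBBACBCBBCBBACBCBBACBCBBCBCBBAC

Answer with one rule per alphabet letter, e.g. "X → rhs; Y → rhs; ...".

  step 0 ⇒ step 1: ACBC ⇒ CB·BAC·BCB·BAC
    A ↦ CB
    B ↦ BCB
    C ↦ BAC

A->CB, B->BCB, C->BAC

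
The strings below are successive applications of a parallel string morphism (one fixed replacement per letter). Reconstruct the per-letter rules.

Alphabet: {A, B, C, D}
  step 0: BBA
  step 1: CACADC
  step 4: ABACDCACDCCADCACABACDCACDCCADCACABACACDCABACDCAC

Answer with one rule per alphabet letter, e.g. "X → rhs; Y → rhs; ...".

A->DC, B->CA, C->AC, D->AB

  step 0 ⇒ step 1: BBA ⇒ CA·CA·DC
    A ↦ DC
    B ↦ CA
    C ↦ AC  (constrained at step 1)
    D ↦ AB  (constrained at step 1)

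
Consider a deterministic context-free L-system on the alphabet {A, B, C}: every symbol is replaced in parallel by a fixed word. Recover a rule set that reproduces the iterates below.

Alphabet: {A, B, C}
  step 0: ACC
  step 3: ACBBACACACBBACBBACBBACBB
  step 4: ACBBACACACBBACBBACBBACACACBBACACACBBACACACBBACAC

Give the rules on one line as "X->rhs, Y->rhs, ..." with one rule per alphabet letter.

A->AC, B->AC, C->BB

  step 3 ⇒ step 4: ACBBACACACBBACBBACBBACBB ⇒ AC·BB·AC·AC·AC·BB·AC·BB·AC·BB·AC·AC·AC·BB·AC·AC·AC·BB·AC·AC·AC·BB·AC·AC
    A ↦ AC
    B ↦ AC
    C ↦ BB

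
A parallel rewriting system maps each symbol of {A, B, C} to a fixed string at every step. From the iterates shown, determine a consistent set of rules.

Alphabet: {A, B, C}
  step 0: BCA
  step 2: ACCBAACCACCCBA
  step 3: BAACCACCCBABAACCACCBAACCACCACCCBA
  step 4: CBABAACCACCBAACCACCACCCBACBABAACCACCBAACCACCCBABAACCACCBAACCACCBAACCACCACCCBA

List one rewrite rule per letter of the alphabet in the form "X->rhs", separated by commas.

  step 3 ⇒ step 4: BAACCACCCBABAACCACCBAACCACCACCCBA ⇒ C·BA·BA·ACC·ACC·BA·ACC·ACC·ACC·C·BA·C·BA·BA·ACC·ACC·BA·ACC·ACC·C·BA·BA·ACC·ACC·BA·ACC·ACC·BA·ACC·ACC·ACC·C·BA
    A ↦ BA
    B ↦ C
    C ↦ ACC

A->BA, B->C, C->ACC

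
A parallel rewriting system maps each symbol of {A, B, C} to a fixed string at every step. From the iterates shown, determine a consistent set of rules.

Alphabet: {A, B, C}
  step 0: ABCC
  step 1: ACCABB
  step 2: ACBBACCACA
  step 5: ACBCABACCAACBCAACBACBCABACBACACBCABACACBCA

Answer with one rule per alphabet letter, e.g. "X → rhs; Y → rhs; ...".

  step 1 ⇒ step 2: ACCABB ⇒ AC·B·B·AC·CA·CA
    A ↦ AC
    B ↦ CA
    C ↦ B

A->AC, B->CA, C->B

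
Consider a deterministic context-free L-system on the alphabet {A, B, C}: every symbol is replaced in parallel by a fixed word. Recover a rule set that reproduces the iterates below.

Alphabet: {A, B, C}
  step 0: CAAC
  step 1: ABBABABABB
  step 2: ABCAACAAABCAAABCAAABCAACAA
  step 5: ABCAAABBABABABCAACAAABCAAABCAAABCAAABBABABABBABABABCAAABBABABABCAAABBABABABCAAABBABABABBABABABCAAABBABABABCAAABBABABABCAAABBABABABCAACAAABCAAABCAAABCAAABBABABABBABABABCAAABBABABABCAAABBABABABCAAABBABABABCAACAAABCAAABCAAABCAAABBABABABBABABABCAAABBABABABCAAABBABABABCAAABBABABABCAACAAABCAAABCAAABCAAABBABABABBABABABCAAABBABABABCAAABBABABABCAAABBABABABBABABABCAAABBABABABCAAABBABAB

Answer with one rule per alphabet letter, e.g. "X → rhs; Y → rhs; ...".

A->AB, B->CAA, C->ABB

  step 1 ⇒ step 2: ABBABABABB ⇒ AB·CAA·CAA·AB·CAA·AB·CAA·AB·CAA·CAA
    A ↦ AB
    B ↦ CAA
  step 0 ⇒ step 1: CAAC ⇒ ABB·AB·AB·ABB
    C ↦ ABB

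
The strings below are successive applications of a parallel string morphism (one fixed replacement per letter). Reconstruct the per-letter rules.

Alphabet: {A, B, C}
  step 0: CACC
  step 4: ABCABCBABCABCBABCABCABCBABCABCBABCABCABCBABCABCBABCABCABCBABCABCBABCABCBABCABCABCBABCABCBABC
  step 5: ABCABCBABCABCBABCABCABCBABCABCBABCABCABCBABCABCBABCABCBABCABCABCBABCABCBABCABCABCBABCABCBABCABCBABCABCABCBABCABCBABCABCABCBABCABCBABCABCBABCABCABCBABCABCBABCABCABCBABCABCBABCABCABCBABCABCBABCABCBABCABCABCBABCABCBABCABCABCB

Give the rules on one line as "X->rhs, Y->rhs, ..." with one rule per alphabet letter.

A->ABC, B->ABC, C->B

  step 4 ⇒ step 5: ABCABCBABCABCBABCABCABCBABCABCBABCABCABCBABCABCBABCABCABCBABCABCBABCABCBABCABCABCBABCABCBABC ⇒ ABC·ABC·B·ABC·ABC·B·ABC·ABC·ABC·B·ABC·ABC·B·ABC·ABC·ABC·B·ABC·ABC·B·ABC·ABC·B·ABC·ABC·ABC·B·ABC·ABC·B·ABC·ABC·ABC·B·ABC·ABC·B·ABC·ABC·B·ABC·ABC·ABC·B·ABC·ABC·B·ABC·ABC·ABC·B·ABC·ABC·B·ABC·ABC·B·ABC·ABC·ABC·B·ABC·ABC·B·ABC·ABC·ABC·B·ABC·ABC·B·ABC·ABC·ABC·B·ABC·ABC·B·ABC·ABC·B·ABC·ABC·ABC·B·ABC·ABC·B·ABC·ABC·ABC·B
    A ↦ ABC
    B ↦ ABC
    C ↦ B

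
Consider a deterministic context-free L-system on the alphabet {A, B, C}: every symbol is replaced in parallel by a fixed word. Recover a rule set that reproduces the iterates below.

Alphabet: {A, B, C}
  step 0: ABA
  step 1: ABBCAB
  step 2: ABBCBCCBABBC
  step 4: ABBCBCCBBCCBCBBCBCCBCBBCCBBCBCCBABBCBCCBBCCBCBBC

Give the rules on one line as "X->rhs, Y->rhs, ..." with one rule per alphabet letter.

  step 1 ⇒ step 2: ABBCAB ⇒ AB·BC·BC·CB·AB·BC
    A ↦ AB
    B ↦ BC
    C ↦ CB

A->AB, B->BC, C->CB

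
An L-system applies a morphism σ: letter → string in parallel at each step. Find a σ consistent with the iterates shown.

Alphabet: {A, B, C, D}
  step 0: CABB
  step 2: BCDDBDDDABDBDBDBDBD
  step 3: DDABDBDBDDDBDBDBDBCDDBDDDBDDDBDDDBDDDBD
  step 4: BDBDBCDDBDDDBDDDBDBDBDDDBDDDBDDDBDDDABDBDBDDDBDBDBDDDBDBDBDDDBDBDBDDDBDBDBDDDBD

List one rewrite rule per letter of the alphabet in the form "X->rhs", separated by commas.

A->BC, B->DD, C->ABD, D->BD

  step 3 ⇒ step 4: DDABDBDBDDDBDBDBDBCDDBDDDBDDDBDDDBDDDBD ⇒ BD·BD·BC·DD·BD·DD·BD·DD·BD·BD·BD·DD·BD·DD·BD·DD·BD·DD·ABD·BD·BD·DD·BD·BD·BD·DD·BD·BD·BD·DD·BD·BD·BD·DD·BD·BD·BD·DD·BD
    A ↦ BC
    B ↦ DD
    C ↦ ABD
    D ↦ BD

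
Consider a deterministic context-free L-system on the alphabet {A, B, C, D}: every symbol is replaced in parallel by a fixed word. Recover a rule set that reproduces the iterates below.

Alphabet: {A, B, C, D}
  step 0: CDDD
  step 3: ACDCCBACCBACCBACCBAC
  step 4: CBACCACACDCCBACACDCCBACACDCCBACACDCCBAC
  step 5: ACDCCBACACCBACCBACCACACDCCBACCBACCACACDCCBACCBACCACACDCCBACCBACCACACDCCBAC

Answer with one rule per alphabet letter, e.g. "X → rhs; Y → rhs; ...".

A->CB, B->DC, C->AC, D->C

  step 4 ⇒ step 5: CBACCACACDCCBACACDCCBACACDCCBACACDCCBAC ⇒ AC·DC·CB·AC·AC·CB·AC·CB·AC·C·AC·AC·DC·CB·AC·CB·AC·C·AC·AC·DC·CB·AC·CB·AC·C·AC·AC·DC·CB·AC·CB·AC·C·AC·AC·DC·CB·AC
    A ↦ CB
    B ↦ DC
    C ↦ AC
    D ↦ C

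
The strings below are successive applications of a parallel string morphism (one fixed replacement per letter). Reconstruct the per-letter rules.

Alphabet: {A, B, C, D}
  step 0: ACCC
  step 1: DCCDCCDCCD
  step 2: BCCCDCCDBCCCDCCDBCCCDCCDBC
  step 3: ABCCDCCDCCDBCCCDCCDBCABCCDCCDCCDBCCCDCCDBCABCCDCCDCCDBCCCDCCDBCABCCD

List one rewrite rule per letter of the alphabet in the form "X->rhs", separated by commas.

  step 2 ⇒ step 3: BCCCDCCDBCCCDCCDBCCCDCCDBC ⇒ AB·CCD·CCD·CCD·BC·CCD·CCD·BC·AB·CCD·CCD·CCD·BC·CCD·CCD·BC·AB·CCD·CCD·CCD·BC·CCD·CCD·BC·AB·CCD
    B ↦ AB
    C ↦ CCD
    D ↦ BC
  step 0 ⇒ step 1: ACCC ⇒ D·CCD·CCD·CCD
    A ↦ D

A->D, B->AB, C->CCD, D->BC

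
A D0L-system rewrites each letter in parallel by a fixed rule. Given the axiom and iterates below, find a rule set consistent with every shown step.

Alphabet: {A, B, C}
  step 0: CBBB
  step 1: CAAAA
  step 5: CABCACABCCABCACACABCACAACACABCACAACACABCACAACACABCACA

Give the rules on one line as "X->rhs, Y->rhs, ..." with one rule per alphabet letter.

A->BC, B->A, C->CA

  step 0 ⇒ step 1: CBBB ⇒ CA·A·A·A
    B ↦ A
    C ↦ CA
    A ↦ BC  (constrained at step 1)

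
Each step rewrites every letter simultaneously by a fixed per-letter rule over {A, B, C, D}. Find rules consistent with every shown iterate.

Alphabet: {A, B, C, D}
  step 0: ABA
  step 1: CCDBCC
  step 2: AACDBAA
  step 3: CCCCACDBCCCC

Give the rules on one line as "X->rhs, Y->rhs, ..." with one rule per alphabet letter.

  step 2 ⇒ step 3: AACDBAA ⇒ CC·CC·A·C·DB·CC·CC
    A ↦ CC
    B ↦ DB
    C ↦ A
    D ↦ C

A->CC, B->DB, C->A, D->C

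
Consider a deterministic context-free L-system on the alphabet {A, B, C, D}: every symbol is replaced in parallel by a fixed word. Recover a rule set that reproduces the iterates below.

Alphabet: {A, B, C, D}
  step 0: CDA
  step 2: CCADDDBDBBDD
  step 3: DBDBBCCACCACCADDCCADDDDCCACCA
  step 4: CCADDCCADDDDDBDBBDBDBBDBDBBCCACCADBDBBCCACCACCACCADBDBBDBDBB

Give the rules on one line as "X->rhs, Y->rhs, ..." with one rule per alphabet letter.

A->B, B->DD, C->DB, D->CCA

  step 3 ⇒ step 4: DBDBBCCACCACCADDCCADDDDCCACCA ⇒ CCA·DD·CCA·DD·DD·DB·DB·B·DB·DB·B·DB·DB·B·CCA·CCA·DB·DB·B·CCA·CCA·CCA·CCA·DB·DB·B·DB·DB·B
    A ↦ B
    B ↦ DD
    C ↦ DB
    D ↦ CCA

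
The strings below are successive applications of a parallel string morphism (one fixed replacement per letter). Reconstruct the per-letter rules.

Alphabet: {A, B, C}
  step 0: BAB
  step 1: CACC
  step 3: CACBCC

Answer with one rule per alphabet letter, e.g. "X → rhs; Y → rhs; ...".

  step 0 ⇒ step 1: BAB ⇒ C·AC·C
    A ↦ AC
    B ↦ C
    C ↦ B  (constrained at step 1)

A->AC, B->C, C->B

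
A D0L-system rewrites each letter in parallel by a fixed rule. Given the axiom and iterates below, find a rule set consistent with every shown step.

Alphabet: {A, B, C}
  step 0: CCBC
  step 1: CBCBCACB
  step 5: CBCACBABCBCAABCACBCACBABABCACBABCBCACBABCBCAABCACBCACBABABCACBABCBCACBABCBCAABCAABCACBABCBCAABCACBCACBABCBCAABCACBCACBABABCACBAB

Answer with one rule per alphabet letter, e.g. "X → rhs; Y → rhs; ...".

  step 0 ⇒ step 1: CCBC ⇒ CB·CB·CA·CB
    B ↦ CA
    C ↦ CB
    A ↦ AB  (constrained at step 1)

A->AB, B->CA, C->CB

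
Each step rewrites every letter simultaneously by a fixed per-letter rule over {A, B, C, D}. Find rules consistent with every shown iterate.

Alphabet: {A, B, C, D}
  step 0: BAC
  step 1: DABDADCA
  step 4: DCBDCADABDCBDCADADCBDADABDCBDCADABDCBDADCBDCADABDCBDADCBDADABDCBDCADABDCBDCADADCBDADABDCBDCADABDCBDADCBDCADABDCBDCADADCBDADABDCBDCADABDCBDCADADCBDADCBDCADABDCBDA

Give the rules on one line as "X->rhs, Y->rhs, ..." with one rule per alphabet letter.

A->DA, B->DAB, C->DCA, D->DCB

  step 0 ⇒ step 1: BAC ⇒ DAB·DA·DCA
    A ↦ DA
    B ↦ DAB
    C ↦ DCA
    D ↦ DCB  (constrained at step 1)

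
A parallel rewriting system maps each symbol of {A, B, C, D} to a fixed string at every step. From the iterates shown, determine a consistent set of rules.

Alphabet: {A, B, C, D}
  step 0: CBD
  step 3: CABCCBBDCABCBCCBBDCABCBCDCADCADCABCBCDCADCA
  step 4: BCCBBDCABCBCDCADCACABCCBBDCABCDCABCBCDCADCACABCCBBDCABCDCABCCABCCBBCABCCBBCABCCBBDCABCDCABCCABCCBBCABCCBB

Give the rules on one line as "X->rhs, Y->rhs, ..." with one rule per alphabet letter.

  step 3 ⇒ step 4: CABCCBBDCABCBCCBBDCABCBCDCADCADCABCBCDCADCA ⇒ BC·CBB·DCA·BC·BC·DCA·DCA·CA·BC·CBB·DCA·BC·DCA·BC·BC·DCA·DCA·CA·BC·CBB·DCA·BC·DCA·BC·CA·BC·CBB·CA·BC·CBB·CA·BC·CBB·DCA·BC·DCA·BC·CA·BC·CBB·CA·BC·CBB
    A ↦ CBB
    B ↦ DCA
    C ↦ BC
    D ↦ CA

A->CBB, B->DCA, C->BC, D->CA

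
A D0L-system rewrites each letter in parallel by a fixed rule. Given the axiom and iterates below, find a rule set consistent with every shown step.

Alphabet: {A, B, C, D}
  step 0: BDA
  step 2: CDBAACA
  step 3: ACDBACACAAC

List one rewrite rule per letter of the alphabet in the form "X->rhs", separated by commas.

A->AC, B->DB, C->A, D->C

  step 2 ⇒ step 3: CDBAACA ⇒ A·C·DB·AC·AC·A·AC
    A ↦ AC
    B ↦ DB
    C ↦ A
    D ↦ C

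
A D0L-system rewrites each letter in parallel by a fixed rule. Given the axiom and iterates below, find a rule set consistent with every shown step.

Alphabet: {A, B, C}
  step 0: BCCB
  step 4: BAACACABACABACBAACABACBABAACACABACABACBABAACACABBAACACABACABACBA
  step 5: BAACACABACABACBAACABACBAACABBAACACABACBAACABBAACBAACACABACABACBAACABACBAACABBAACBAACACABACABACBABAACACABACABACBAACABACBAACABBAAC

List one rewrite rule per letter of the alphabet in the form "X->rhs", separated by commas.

A->AC, B->BA, C->AB

  step 4 ⇒ step 5: BAACACABACABACBAACABACBABAACACABACABACBABAACACABBAACACABACABACBA ⇒ BA·AC·AC·AB·AC·AB·AC·BA·AC·AB·AC·BA·AC·AB·BA·AC·AC·AB·AC·BA·AC·AB·BA·AC·BA·AC·AC·AB·AC·AB·AC·BA·AC·AB·AC·BA·AC·AB·BA·AC·BA·AC·AC·AB·AC·AB·AC·BA·BA·AC·AC·AB·AC·AB·AC·BA·AC·AB·AC·BA·AC·AB·BA·AC
    A ↦ AC
    B ↦ BA
    C ↦ AB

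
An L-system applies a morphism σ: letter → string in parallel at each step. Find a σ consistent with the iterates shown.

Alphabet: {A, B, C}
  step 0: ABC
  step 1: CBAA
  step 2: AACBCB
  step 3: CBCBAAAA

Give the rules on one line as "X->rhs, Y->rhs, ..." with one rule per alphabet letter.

A->CB, B->A, C->A

  step 2 ⇒ step 3: AACBCB ⇒ CB·CB·A·A·A·A
    A ↦ CB
    B ↦ A
    C ↦ A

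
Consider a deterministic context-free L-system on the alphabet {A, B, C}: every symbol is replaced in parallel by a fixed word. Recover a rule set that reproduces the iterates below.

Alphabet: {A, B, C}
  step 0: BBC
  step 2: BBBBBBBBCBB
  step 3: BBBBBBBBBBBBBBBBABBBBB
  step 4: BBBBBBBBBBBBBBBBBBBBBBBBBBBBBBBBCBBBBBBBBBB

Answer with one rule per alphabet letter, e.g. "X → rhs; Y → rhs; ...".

  step 3 ⇒ step 4: BBBBBBBBBBBBBBBBABBBBB ⇒ BB·BB·BB·BB·BB·BB·BB·BB·BB·BB·BB·BB·BB·BB·BB·BB·C·BB·BB·BB·BB·BB
    A ↦ C
    B ↦ BB
  step 2 ⇒ step 3: BBBBBBBBCBB ⇒ BB·BB·BB·BB·BB·BB·BB·BB·AB·BB·BB
    C ↦ AB

A->C, B->BB, C->AB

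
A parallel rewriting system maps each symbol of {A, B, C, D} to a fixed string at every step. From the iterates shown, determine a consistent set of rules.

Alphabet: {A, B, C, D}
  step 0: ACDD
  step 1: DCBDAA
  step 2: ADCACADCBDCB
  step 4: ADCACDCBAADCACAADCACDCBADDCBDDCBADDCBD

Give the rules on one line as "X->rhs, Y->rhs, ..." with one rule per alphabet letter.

  step 1 ⇒ step 2: DCBDAA ⇒ A·D·CAC·A·DCB·DCB
    A ↦ DCB
    B ↦ CAC
    C ↦ D
    D ↦ A

A->DCB, B->CAC, C->D, D->A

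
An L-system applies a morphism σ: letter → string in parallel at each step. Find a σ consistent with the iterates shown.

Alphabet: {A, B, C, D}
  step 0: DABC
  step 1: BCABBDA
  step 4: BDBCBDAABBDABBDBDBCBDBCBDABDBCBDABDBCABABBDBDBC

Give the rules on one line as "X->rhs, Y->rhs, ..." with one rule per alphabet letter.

A->AB, B->BD, C->A, D->BC

  step 0 ⇒ step 1: DABC ⇒ BC·AB·BD·A
    A ↦ AB
    B ↦ BD
    C ↦ A
    D ↦ BC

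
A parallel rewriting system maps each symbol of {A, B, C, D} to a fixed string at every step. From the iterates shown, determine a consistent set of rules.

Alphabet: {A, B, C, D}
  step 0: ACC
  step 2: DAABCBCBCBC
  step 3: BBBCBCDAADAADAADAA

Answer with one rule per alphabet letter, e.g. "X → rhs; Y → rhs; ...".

A->BC, B->D, C->AA, D->BB

  step 2 ⇒ step 3: DAABCBCBCBC ⇒ BB·BC·BC·D·AA·D·AA·D·AA·D·AA
    A ↦ BC
    B ↦ D
    C ↦ AA
    D ↦ BB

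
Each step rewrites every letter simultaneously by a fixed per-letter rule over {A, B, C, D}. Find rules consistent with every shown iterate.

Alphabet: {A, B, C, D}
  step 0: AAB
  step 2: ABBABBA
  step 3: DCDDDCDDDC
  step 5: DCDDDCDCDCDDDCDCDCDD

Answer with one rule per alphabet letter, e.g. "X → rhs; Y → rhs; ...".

  step 2 ⇒ step 3: ABBABBA ⇒ DC·D·D·DC·D·D·DC
    A ↦ DC
    B ↦ D
    C ↦ BB  (constrained at step 3)
    D ↦ A  (constrained at step 3)

A->DC, B->D, C->BB, D->A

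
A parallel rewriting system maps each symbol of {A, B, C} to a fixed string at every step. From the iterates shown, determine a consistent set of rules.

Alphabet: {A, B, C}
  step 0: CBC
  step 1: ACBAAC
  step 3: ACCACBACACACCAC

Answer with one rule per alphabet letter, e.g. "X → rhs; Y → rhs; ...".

  step 0 ⇒ step 1: CBC ⇒ AC·BA·AC
    B ↦ BA
    C ↦ AC
    A ↦ C  (constrained at step 1)

A->C, B->BA, C->AC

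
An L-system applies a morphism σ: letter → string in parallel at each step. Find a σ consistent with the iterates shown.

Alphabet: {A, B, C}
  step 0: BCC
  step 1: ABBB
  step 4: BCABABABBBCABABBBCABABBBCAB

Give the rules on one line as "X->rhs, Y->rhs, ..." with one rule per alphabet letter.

  step 0 ⇒ step 1: BCC ⇒ AB·B·B
    B ↦ AB
    C ↦ B
    A ↦ BC  (constrained at step 1)

A->BC, B->AB, C->B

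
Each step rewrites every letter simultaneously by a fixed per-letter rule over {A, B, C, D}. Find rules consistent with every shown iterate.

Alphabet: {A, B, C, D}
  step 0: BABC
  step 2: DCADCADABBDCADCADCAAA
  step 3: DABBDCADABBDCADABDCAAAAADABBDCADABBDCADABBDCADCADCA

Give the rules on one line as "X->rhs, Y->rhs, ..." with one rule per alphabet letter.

A->DCA, B->AA, C->B, D->DAB

  step 2 ⇒ step 3: DCADCADABBDCADCADCAAA ⇒ DAB·B·DCA·DAB·B·DCA·DAB·DCA·AA·AA·DAB·B·DCA·DAB·B·DCA·DAB·B·DCA·DCA·DCA
    A ↦ DCA
    B ↦ AA
    C ↦ B
    D ↦ DAB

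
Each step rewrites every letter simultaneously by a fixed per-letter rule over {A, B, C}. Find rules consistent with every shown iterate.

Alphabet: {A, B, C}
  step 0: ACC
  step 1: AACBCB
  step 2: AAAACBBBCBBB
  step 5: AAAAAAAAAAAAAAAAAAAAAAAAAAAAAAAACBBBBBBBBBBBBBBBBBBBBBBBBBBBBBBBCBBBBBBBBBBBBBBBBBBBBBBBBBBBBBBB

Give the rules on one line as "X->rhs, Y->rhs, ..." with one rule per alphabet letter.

A->AA, B->BB, C->CB

  step 1 ⇒ step 2: AACBCB ⇒ AA·AA·CB·BB·CB·BB
    A ↦ AA
    B ↦ BB
    C ↦ CB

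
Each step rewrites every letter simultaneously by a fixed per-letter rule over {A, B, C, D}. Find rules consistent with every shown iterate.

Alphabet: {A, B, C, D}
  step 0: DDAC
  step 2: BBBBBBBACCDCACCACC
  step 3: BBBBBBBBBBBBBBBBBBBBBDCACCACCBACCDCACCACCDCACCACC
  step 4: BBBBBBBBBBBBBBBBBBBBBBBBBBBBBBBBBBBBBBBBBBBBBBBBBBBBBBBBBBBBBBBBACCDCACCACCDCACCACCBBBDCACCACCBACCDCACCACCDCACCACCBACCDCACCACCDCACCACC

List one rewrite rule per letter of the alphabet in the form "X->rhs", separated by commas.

A->DC, B->BBB, C->ACC, D->B

  step 3 ⇒ step 4: BBBBBBBBBBBBBBBBBBBBBDCACCACCBACCDCACCACCDCACCACC ⇒ BBB·BBB·BBB·BBB·BBB·BBB·BBB·BBB·BBB·BBB·BBB·BBB·BBB·BBB·BBB·BBB·BBB·BBB·BBB·BBB·BBB·B·ACC·DC·ACC·ACC·DC·ACC·ACC·BBB·DC·ACC·ACC·B·ACC·DC·ACC·ACC·DC·ACC·ACC·B·ACC·DC·ACC·ACC·DC·ACC·ACC
    A ↦ DC
    B ↦ BBB
    C ↦ ACC
    D ↦ B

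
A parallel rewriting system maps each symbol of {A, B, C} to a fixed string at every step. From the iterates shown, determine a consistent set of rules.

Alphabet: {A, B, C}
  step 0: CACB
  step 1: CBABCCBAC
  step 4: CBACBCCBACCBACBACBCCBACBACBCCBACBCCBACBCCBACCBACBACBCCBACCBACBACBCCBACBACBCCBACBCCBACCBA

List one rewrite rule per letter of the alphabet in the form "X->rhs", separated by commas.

  step 0 ⇒ step 1: CACB ⇒ CBA·BC·CBA·C
    A ↦ BC
    B ↦ C
    C ↦ CBA

A->BC, B->C, C->CBA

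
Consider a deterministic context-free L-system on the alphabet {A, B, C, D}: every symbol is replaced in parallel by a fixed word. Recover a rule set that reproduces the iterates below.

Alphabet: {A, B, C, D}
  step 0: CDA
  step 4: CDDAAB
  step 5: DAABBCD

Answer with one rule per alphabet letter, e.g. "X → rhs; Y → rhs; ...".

  step 4 ⇒ step 5: CDDAAB ⇒ D·A·A·B·B·CD
    A ↦ B
    B ↦ CD
    C ↦ D
    D ↦ A

A->B, B->CD, C->D, D->A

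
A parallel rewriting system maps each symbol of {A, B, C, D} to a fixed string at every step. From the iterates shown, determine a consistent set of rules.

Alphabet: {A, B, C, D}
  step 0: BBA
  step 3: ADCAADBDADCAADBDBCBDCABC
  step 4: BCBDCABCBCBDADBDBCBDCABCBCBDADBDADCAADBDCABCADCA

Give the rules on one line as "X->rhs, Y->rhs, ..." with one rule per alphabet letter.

A->BC, B->AD, C->CA, D->BD

  step 3 ⇒ step 4: ADCAADBDADCAADBDBCBDCABC ⇒ BC·BD·CA·BC·BC·BD·AD·BD·BC·BD·CA·BC·BC·BD·AD·BD·AD·CA·AD·BD·CA·BC·AD·CA
    A ↦ BC
    B ↦ AD
    C ↦ CA
    D ↦ BD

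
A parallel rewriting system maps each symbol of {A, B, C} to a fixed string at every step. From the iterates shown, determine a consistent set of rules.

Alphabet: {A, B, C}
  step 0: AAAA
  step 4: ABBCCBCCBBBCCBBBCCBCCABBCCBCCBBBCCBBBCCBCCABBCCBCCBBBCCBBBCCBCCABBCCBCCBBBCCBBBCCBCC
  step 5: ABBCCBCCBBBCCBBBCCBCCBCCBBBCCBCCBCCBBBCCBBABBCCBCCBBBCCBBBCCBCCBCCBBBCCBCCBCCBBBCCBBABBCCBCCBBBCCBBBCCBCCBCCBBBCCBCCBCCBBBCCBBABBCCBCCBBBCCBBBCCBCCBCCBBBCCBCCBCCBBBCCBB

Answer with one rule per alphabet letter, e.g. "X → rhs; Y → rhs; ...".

  step 4 ⇒ step 5: ABBCCBCCBBBCCBBBCCBCCABBCCBCCBBBCCBBBCCBCCABBCCBCCBBBCCBBBCCBCCABBCCBCCBBBCCBBBCCBCC ⇒ AB·BCC·BCC·B·B·BCC·B·B·BCC·BCC·BCC·B·B·BCC·BCC·BCC·B·B·BCC·B·B·AB·BCC·BCC·B·B·BCC·B·B·BCC·BCC·BCC·B·B·BCC·BCC·BCC·B·B·BCC·B·B·AB·BCC·BCC·B·B·BCC·B·B·BCC·BCC·BCC·B·B·BCC·BCC·BCC·B·B·BCC·B·B·AB·BCC·BCC·B·B·BCC·B·B·BCC·BCC·BCC·B·B·BCC·BCC·BCC·B·B·BCC·B·B
    A ↦ AB
    B ↦ BCC
    C ↦ B

A->AB, B->BCC, C->B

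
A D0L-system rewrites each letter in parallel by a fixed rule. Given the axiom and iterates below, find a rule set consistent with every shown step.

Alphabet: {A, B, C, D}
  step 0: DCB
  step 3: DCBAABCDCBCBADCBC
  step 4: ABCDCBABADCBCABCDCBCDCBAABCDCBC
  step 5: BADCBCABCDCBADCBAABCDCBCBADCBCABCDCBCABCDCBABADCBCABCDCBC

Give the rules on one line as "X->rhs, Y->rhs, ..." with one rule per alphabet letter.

A->BA, B->DC, C->BC, D->A

  step 4 ⇒ step 5: ABCDCBABADCBCABCDCBCDCBAABCDCBC ⇒ BA·DC·BC·A·BC·DC·BA·DC·BA·A·BC·DC·BC·BA·DC·BC·A·BC·DC·BC·A·BC·DC·BA·BA·DC·BC·A·BC·DC·BC
    A ↦ BA
    B ↦ DC
    C ↦ BC
    D ↦ A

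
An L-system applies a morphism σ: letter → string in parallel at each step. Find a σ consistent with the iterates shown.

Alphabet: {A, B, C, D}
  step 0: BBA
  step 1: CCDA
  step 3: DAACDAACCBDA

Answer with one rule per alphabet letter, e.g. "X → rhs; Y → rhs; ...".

  step 0 ⇒ step 1: BBA ⇒ C·C·DA
    A ↦ DA
    B ↦ C
    C ↦ AC  (constrained at step 1)
    D ↦ B  (constrained at step 1)

A->DA, B->C, C->AC, D->B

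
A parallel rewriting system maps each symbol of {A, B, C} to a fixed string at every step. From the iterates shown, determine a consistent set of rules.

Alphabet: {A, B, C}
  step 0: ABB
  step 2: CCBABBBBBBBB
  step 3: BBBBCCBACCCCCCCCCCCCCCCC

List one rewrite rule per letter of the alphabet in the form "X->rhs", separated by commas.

A->BA, B->CC, C->BB

  step 2 ⇒ step 3: CCBABBBBBBBB ⇒ BB·BB·CC·BA·CC·CC·CC·CC·CC·CC·CC·CC
    A ↦ BA
    B ↦ CC
    C ↦ BB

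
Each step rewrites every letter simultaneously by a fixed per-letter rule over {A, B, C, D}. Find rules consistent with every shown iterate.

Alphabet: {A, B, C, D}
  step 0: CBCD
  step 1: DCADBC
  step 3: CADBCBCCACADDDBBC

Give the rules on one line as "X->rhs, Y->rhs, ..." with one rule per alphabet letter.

  step 0 ⇒ step 1: CBCD ⇒ D·CA·D·BC
    B ↦ CA
    C ↦ D
    D ↦ BC
    A ↦ DB  (constrained at step 1)

A->DB, B->CA, C->D, D->BC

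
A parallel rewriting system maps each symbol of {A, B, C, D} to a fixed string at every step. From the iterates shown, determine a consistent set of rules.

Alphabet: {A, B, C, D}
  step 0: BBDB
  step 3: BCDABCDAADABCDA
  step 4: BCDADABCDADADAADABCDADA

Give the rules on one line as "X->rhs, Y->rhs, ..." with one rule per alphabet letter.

A->DA, B->BC, C->D, D->A

  step 3 ⇒ step 4: BCDABCDAADABCDA ⇒ BC·D·A·DA·BC·D·A·DA·DA·A·DA·BC·D·A·DA
    A ↦ DA
    B ↦ BC
    C ↦ D
    D ↦ A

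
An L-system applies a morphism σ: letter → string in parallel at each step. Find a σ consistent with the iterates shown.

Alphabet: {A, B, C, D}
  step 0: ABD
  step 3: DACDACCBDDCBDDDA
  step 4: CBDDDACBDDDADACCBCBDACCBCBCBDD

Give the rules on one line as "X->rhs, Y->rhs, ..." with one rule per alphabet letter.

  step 3 ⇒ step 4: DACDACCBDDCBDDDA ⇒ CB·DD·DA·CB·DD·DA·DA·C·CB·CB·DA·C·CB·CB·CB·DD
    A ↦ DD
    B ↦ C
    C ↦ DA
    D ↦ CB

A->DD, B->C, C->DA, D->CB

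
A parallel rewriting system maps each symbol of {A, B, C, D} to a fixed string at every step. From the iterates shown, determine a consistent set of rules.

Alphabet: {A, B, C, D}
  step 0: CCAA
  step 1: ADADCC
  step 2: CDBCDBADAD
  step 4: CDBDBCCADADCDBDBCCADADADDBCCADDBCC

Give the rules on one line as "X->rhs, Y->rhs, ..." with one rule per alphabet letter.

  step 1 ⇒ step 2: ADADCC ⇒ C·DB·C·DB·AD·AD
    A ↦ C
    C ↦ AD
    D ↦ DB
    B ↦ CC  (constrained at step 2)

A->C, B->CC, C->AD, D->DB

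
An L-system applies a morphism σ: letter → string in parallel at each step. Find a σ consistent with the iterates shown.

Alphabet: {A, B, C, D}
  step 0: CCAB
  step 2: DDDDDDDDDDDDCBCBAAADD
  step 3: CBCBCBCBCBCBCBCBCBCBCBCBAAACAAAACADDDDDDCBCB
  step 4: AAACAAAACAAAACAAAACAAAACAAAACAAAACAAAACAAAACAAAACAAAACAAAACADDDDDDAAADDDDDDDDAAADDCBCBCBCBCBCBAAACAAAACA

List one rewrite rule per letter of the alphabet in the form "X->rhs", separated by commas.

  step 3 ⇒ step 4: CBCBCBCBCBCBCBCBCBCBCBCBAAACAAAACADDDDDDCBCB ⇒ AAA·CA·AAA·CA·AAA·CA·AAA·CA·AAA·CA·AAA·CA·AAA·CA·AAA·CA·AAA·CA·AAA·CA·AAA·CA·AAA·CA·DD·DD·DD·AAA·DD·DD·DD·DD·AAA·DD·CB·CB·CB·CB·CB·CB·AAA·CA·AAA·CA
    A ↦ DD
    B ↦ CA
    C ↦ AAA
    D ↦ CB

A->DD, B->CA, C->AAA, D->CB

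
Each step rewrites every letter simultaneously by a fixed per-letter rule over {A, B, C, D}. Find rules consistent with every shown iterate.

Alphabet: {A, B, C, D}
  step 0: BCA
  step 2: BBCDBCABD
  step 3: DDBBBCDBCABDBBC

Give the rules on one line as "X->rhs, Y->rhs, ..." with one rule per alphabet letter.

A->CAB, B->D, C->B, D->BBC

  step 2 ⇒ step 3: BBCDBCABD ⇒ D·D·B·BBC·D·B·CAB·D·BBC
    A ↦ CAB
    B ↦ D
    C ↦ B
    D ↦ BBC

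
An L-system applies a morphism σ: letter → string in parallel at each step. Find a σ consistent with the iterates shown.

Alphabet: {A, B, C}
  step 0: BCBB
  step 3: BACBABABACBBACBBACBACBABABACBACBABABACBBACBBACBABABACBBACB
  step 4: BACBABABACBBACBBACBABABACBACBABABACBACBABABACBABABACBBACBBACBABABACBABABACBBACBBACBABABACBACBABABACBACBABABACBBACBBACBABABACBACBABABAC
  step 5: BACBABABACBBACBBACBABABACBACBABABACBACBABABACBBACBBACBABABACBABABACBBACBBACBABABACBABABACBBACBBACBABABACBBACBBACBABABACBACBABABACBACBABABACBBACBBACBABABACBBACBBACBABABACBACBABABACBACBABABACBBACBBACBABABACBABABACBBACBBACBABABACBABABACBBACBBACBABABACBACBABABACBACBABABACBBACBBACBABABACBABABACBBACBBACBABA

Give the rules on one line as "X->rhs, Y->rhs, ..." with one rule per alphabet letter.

A->B, B->BAC, C->ABA

  step 4 ⇒ step 5: BACBABABACBBACBBACBABABACBACBABABACBACBABABACBABABACBBACBBACBABABACBABABACBBACBBACBABABACBACBABABACBACBABABACBBACBBACBABABACBACBABABAC ⇒ BAC·B·ABA·BAC·B·BAC·B·BAC·B·ABA·BAC·BAC·B·ABA·BAC·BAC·B·ABA·BAC·B·BAC·B·BAC·B·ABA·BAC·B·ABA·BAC·B·BAC·B·BAC·B·ABA·BAC·B·ABA·BAC·B·BAC·B·BAC·B·ABA·BAC·B·BAC·B·BAC·B·ABA·BAC·BAC·B·ABA·BAC·BAC·B·ABA·BAC·B·BAC·B·BAC·B·ABA·BAC·B·BAC·B·BAC·B·ABA·BAC·BAC·B·ABA·BAC·BAC·B·ABA·BAC·B·BAC·B·BAC·B·ABA·BAC·B·ABA·BAC·B·BAC·B·BAC·B·ABA·BAC·B·ABA·BAC·B·BAC·B·BAC·B·ABA·BAC·BAC·B·ABA·BAC·BAC·B·ABA·BAC·B·BAC·B·BAC·B·ABA·BAC·B·ABA·BAC·B·BAC·B·BAC·B·ABA
    A ↦ B
    B ↦ BAC
    C ↦ ABA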